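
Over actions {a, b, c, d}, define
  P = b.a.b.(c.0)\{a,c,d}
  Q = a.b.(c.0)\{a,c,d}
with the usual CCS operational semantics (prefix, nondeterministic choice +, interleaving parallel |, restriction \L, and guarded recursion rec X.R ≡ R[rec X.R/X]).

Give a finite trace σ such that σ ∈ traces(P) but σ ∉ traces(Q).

b

Reachable graph of P (4 states):
  p0 = b.a.b.(c.0)\{a,c,d} ⊢ ··b··> p1
  p1 = a.b.(c.0)\{a,c,d} ⊢ ··a··> p2
  p2 = b.(c.0)\{a,c,d} ⊢ ··b··> p3
  p3 = (c.0)\{a,c,d} ⊢ stopped
Reachable graph of Q (3 states):
  q0 = a.b.(c.0)\{a,c,d} ⊢ ··a··> q1
  q1 = b.(c.0)\{a,c,d} ⊢ ··b··> q2
  q2 = (c.0)\{a,c,d} ⊢ stopped
Trace ⟨b⟩ through P, begin at {p0}:
  step 1 (b): {p1}
  P completes σ.
Trace ⟨b⟩ through Q, begin at {q0}:
  step 1 (b): no successor for Q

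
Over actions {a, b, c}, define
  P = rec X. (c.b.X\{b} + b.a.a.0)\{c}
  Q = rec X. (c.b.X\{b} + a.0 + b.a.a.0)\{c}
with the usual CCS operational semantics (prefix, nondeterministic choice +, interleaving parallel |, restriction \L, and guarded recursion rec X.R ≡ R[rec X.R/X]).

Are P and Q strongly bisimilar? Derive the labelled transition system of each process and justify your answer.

LTS(P): 4 reachable states
  u0 = rec X. (c.b.X\{b} + b.a.a.0)\{c} :: =b=> u1
  u1 = (a.a.0)\{c} :: =a=> u2
  u2 = (a.0)\{c} :: =a=> u3
  u3 = 0\{c} :: ∅
LTS(Q): 4 reachable states
  v0 = rec X. (c.b.X\{b} + a.0 + b.a.a.0)\{c} :: =a=> v1, =b=> v2
  v1 = 0\{c} :: ∅
  v2 = (a.a.0)\{c} :: =a=> v3
  v3 = (a.0)\{c} :: =a=> v1
Partition-refinement fixed point:
  B0 = {u0}
  B1 = {u1, v2}
  B2 = {u2, v3}
  B3 = {u3, v1}
  B4 = {v0}
u0 ∈ B0, v0 ∈ B4 → different blocks

NO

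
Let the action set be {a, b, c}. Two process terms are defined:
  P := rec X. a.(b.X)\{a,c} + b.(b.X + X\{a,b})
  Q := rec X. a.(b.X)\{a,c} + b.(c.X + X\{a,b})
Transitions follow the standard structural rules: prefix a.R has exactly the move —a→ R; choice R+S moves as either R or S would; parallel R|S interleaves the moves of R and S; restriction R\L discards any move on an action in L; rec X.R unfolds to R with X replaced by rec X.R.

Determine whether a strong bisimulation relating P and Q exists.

P ≁ Q

Reachable graph of P (5 states):
  s0 = rec X. a.(b.X)\{a,c} + b.(b.X + X\{a,b}) ⊢ =a=> s1, =b=> s2
  s1 = (b.(rec X. a.(b.X)\{a,c} + b.(b.X + X\{a,b})))\{a,c} ⊢ =b=> s3
  s2 = b.(rec X. a.(b.X)\{a,c} + b.(b.X + X\{a,b})) + (rec X. a.(b.X)\{a,c} + b.(b.X + X\{a,b}))\{a,b} ⊢ =b=> s0
  s3 = (rec X. a.(b.X)\{a,c} + b.(b.X + X\{a,b}))\{a,c} ⊢ =b=> s4
  s4 = (b.(rec X. a.(b.X)\{a,c} + b.(b.X + X\{a,b})) + (rec X. a.(b.X)\{a,c} + b.(b.X + X\{a,b}))\{a,b})\{a,c} ⊢ =b=> s3
Reachable graph of Q (5 states):
  t0 = rec X. a.(b.X)\{a,c} + b.(c.X + X\{a,b}) ⊢ =a=> t1, =b=> t2
  t1 = (b.(rec X. a.(b.X)\{a,c} + b.(c.X + X\{a,b})))\{a,c} ⊢ =b=> t3
  t2 = c.(rec X. a.(b.X)\{a,c} + b.(c.X + X\{a,b})) + (rec X. a.(b.X)\{a,c} + b.(c.X + X\{a,b}))\{a,b} ⊢ =c=> t0
  t3 = (rec X. a.(b.X)\{a,c} + b.(c.X + X\{a,b}))\{a,c} ⊢ =b=> t4
  t4 = (c.(rec X. a.(b.X)\{a,c} + b.(c.X + X\{a,b})) + (rec X. a.(b.X)\{a,c} + b.(c.X + X\{a,b}))\{a,b})\{a,c} ⊢ ∅
Coarsest stable partition (strong bisimilarity classes):
  B0 = {s0}
  B1 = {s2}
  B2 = {s1, s3, s4}
  B3 = {t0}
  B4 = {t1}
  B5 = {t3}
  B6 = {t4}
  B7 = {t2}
s0 ∈ B0, t0 ∈ B3 → different blocks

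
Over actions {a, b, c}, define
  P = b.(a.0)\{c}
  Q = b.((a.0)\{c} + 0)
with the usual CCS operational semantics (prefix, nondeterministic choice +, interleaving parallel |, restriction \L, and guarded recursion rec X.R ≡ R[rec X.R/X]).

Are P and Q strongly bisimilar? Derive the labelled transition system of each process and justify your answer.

YES

Reachable graph of P (3 states):
  p0 = b.(a.0)\{c} :: =b=> p1
  p1 = (a.0)\{c} :: =a=> p2
  p2 = 0\{c} :: (no moves)
Reachable graph of Q (3 states):
  q0 = b.((a.0)\{c} + 0) :: =b=> q1
  q1 = (a.0)\{c} + 0 :: =a=> q2
  q2 = 0\{c} :: (no moves)
Partition-refinement fixed point:
  B0 = {p0, q0}
  B1 = {p1, q1}
  B2 = {p2, q2}
p0 ∈ B0, q0 ∈ B0 → same block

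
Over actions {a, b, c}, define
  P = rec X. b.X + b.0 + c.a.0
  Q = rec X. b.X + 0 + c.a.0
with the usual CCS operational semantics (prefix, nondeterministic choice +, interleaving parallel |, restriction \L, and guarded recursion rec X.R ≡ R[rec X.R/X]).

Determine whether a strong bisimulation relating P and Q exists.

not bisimilar

P's transition system — 3 states:
  u0 = rec X. b.X + b.0 + c.a.0 has moves ··b··> u0, ··b··> u1, ··c··> u2
  u1 = 0 has moves stopped
  u2 = a.0 has moves ··a··> u1
Q's transition system — 3 states:
  v0 = rec X. b.X + 0 + c.a.0 has moves ··b··> v0, ··c··> v1
  v1 = a.0 has moves ··a··> v2
  v2 = 0 has moves stopped
Partition-refinement fixed point:
  B0 = {u0}
  B1 = {u2, v1}
  B2 = {u1, v2}
  B3 = {v0}
u0 ∈ B0, v0 ∈ B3 → different blocks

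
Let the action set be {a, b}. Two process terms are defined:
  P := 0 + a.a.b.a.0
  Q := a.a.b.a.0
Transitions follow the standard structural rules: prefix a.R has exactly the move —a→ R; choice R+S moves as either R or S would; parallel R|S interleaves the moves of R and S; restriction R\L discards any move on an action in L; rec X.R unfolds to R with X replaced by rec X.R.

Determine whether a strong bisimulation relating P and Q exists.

bisimilar

P's transition system — 5 states:
  u0 = 0 + a.a.b.a.0 ⊢ =a=> u1
  u1 = a.b.a.0 ⊢ =a=> u2
  u2 = b.a.0 ⊢ =b=> u3
  u3 = a.0 ⊢ =a=> u4
  u4 = 0 ⊢ (no moves)
Q's transition system — 5 states:
  v0 = a.a.b.a.0 ⊢ =a=> v1
  v1 = a.b.a.0 ⊢ =a=> v2
  v2 = b.a.0 ⊢ =b=> v3
  v3 = a.0 ⊢ =a=> v4
  v4 = 0 ⊢ (no moves)
Bisimilarity quotient blocks:
  B0 = {u0, v0}
  B1 = {u1, v1}
  B2 = {u2, v2}
  B3 = {u3, v3}
  B4 = {u4, v4}
u0 ∈ B0, v0 ∈ B0 → same block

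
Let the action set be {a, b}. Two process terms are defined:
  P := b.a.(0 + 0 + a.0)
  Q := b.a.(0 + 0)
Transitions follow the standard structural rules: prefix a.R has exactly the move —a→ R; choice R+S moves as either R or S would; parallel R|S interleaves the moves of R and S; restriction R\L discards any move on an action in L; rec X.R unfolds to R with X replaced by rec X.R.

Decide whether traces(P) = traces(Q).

LTS(P): 4 reachable states
  m0 = b.a.(0 + 0 + a.0) | =b=> m1
  m1 = a.(0 + 0 + a.0) | =a=> m2
  m2 = 0 + 0 + a.0 | =a=> m3
  m3 = 0 | ∅
LTS(Q): 3 reachable states
  n0 = b.a.(0 + 0) | =b=> n1
  n1 = a.(0 + 0) | =a=> n2
  n2 = 0 + 0 | ∅
Run σ = ⟨baa⟩ on P: start {m0}
  step 1 (b): {m1}
  step 2 (a): {m2}
  step 3 (a): {m3}
  P completes σ.
Run σ = ⟨baa⟩ on Q: start {n0}
  step 1 (b): {n1}
  step 2 (a): {n2}
  step 3 (a): ∅  — Q cannot continue

trace-distinct — witness ⟨baa⟩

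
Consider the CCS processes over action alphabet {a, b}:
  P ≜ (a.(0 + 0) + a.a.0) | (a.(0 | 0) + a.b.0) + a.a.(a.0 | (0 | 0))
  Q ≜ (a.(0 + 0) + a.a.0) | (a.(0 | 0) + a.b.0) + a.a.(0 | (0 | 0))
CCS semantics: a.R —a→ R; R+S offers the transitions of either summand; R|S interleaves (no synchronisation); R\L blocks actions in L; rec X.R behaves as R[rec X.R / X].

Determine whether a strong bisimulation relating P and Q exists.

NO

Reachable graph of P (17 states):
  p0 = (a.(0 + 0) + a.a.0) | (a.(0 | 0) + a.b.0) + a.a.(a.0 | (0 | 0)) has moves =a=> p1, =a=> p2, =a=> p3, =a=> p4, =a=> p5
  p1 = (0 + 0) | (a.(0 | 0) + a.b.0) has moves =a=> p6, =a=> p7
  p2 = (a.(0 + 0) + a.a.0) | (0 | 0) has moves =a=> p6, =a=> p8
  p3 = (a.(0 + 0) + a.a.0) | b.0 has moves =a=> p7, =a=> p9, =b=> p10
  p4 = a.(a.0 | (0 | 0)) has moves =a=> p8
  p5 = a.0 | (a.(0 | 0) + a.b.0) has moves =a=> p11, =a=> p8, =a=> p9
  p6 = (0 + 0) | (0 | 0) has moves ∅
  p7 = (0 + 0) | b.0 has moves =b=> p12
  p8 = a.0 | (0 | 0) has moves =a=> p13
  p9 = a.0 | b.0 has moves =a=> p14, =b=> p15
  p10 = (a.(0 + 0) + a.a.0) | 0 has moves =a=> p12, =a=> p15
  p11 = 0 | (a.(0 | 0) + a.b.0) has moves =a=> p13, =a=> p14
  p12 = (0 + 0) | 0 has moves ∅
  p13 = 0 | (0 | 0) has moves ∅
  p14 = 0 | b.0 has moves =b=> p16
  p15 = a.0 | 0 has moves =a=> p16
  p16 = 0 | 0 has moves ∅
Reachable graph of Q (17 states):
  q0 = (a.(0 + 0) + a.a.0) | (a.(0 | 0) + a.b.0) + a.a.(0 | (0 | 0)) has moves =a=> q1, =a=> q2, =a=> q3, =a=> q4, =a=> q5
  q1 = (0 + 0) | (a.(0 | 0) + a.b.0) has moves =a=> q6, =a=> q7
  q2 = (a.(0 + 0) + a.a.0) | (0 | 0) has moves =a=> q6, =a=> q8
  q3 = (a.(0 + 0) + a.a.0) | b.0 has moves =a=> q7, =a=> q9, =b=> q10
  q4 = a.(0 | (0 | 0)) has moves =a=> q11
  q5 = a.0 | (a.(0 | 0) + a.b.0) has moves =a=> q12, =a=> q8, =a=> q9
  q6 = (0 + 0) | (0 | 0) has moves ∅
  q7 = (0 + 0) | b.0 has moves =b=> q13
  q8 = a.0 | (0 | 0) has moves =a=> q11
  q9 = a.0 | b.0 has moves =a=> q14, =b=> q15
  q10 = (a.(0 + 0) + a.a.0) | 0 has moves =a=> q13, =a=> q15
  q11 = 0 | (0 | 0) has moves ∅
  q12 = 0 | (a.(0 | 0) + a.b.0) has moves =a=> q11, =a=> q14
  q13 = (0 + 0) | 0 has moves ∅
  q14 = 0 | b.0 has moves =b=> q16
  q15 = a.0 | 0 has moves =a=> q16
  q16 = 0 | 0 has moves ∅
Partition-refinement fixed point:
  B0 = {p0}
  B1 = {p3, q3}
  B2 = {p14, p7, q14, q7}
  B3 = {p12, p13, p16, p6, q11, q13, q16, q6}
  B4 = {p9, q9}
  B5 = {p15, p8, q15, q4, q8}
  B6 = {p10, p2, q10, q2}
  B7 = {p1, p11, q1, q12}
  B8 = {p4}
  B9 = {p5, q5}
  B10 = {q0}
p0 ∈ B0, q0 ∈ B10 → different blocks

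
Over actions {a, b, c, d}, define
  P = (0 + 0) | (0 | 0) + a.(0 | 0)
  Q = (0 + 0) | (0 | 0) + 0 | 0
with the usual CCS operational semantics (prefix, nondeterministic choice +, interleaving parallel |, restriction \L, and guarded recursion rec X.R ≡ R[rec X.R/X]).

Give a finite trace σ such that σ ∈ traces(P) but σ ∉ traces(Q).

a

Reachable graph of P (2 states):
  u0 = (0 + 0) | (0 | 0) + a.(0 | 0) has moves ··a··> u1
  u1 = 0 | 0 has moves stopped
Reachable graph of Q (1 states):
  v0 = (0 + 0) | (0 | 0) + 0 | 0 has moves stopped
Executing a from P (initial set {u0}):
  after a @ step 1: {u1}
  — P admits the full trace.
Executing a from Q (initial set {v0}):
  after a @ step 1: ∅  — Q cannot continue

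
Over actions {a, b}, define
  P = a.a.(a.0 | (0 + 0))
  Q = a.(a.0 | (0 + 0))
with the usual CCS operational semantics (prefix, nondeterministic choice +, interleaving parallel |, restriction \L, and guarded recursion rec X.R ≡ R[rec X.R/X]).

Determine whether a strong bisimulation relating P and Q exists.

P's transition system — 4 states:
  u0 = a.a.(a.0 | (0 + 0)) has moves —a→ u1
  u1 = a.(a.0 | (0 + 0)) has moves —a→ u2
  u2 = a.0 | (0 + 0) has moves —a→ u3
  u3 = 0 | (0 + 0) has moves ·
Q's transition system — 3 states:
  v0 = a.(a.0 | (0 + 0)) has moves —a→ v1
  v1 = a.0 | (0 + 0) has moves —a→ v2
  v2 = 0 | (0 + 0) has moves ·
Coarsest stable partition (strong bisimilarity classes):
  B0 = {u0}
  B1 = {u1, v0}
  B2 = {u2, v1}
  B3 = {u3, v2}
u0 ∈ B0, v0 ∈ B1 → different blocks

NO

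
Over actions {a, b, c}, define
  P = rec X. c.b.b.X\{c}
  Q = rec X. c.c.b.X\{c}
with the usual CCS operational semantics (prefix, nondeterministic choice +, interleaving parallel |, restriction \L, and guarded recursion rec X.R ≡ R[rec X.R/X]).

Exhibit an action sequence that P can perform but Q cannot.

LTS(P): 4 reachable states
  p0 = rec X. c.b.b.X\{c} | --c--▸ p1
  p1 = b.b.(rec X. c.b.b.X\{c})\{c} | --b--▸ p2
  p2 = b.(rec X. c.b.b.X\{c})\{c} | --b--▸ p3
  p3 = (rec X. c.b.b.X\{c})\{c} | deadlocked
LTS(Q): 4 reachable states
  q0 = rec X. c.c.b.X\{c} | --c--▸ q1
  q1 = c.b.(rec X. c.c.b.X\{c})\{c} | --c--▸ q2
  q2 = b.(rec X. c.c.b.X\{c})\{c} | --b--▸ q3
  q3 = (rec X. c.c.b.X\{c})\{c} | deadlocked
Run σ = ⟨cb⟩ on P: start {p0}
  after c @ step 1: {p1}
  after b @ step 2: {p2}
  ✓ P
Run σ = ⟨cb⟩ on Q: start {q0}
  after c @ step 1: {q1}
  after b @ step 2: ∅ (Q stuck)

cb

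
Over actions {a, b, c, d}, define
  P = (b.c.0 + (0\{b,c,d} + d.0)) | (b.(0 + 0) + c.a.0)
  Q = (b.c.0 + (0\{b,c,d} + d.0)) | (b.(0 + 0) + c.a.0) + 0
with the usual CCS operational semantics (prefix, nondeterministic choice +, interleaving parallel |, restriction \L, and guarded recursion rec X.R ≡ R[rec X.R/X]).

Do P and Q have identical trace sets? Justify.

LTS(P): 12 reachable states
  p0 = (b.c.0 + (0\{b,c,d} + d.0)) | (b.(0 + 0) + c.a.0) has moves ··b··> p1, ··b··> p2, ··c··> p3, ··d··> p4
  p1 = (b.c.0 + (0\{b,c,d} + d.0)) | (0 + 0) has moves ··b··> p5, ··d··> p6
  p2 = c.0 | (b.(0 + 0) + c.a.0) has moves ··b··> p5, ··c··> p4, ··c··> p7
  p3 = (b.c.0 + (0\{b,c,d} + d.0)) | a.0 has moves ··a··> p8, ··b··> p7, ··d··> p9
  p4 = 0 | (b.(0 + 0) + c.a.0) has moves ··b··> p6, ··c··> p9
  p5 = c.0 | (0 + 0) has moves ··c··> p6
  p6 = 0 | (0 + 0) has moves ∅
  p7 = c.0 | a.0 has moves ··a··> p10, ··c··> p9
  p8 = (b.c.0 + (0\{b,c,d} + d.0)) | 0 has moves ··b··> p10, ··d··> p11
  p9 = 0 | a.0 has moves ··a··> p11
  p10 = c.0 | 0 has moves ··c··> p11
  p11 = 0 | 0 has moves ∅
LTS(Q): 12 reachable states
  q0 = (b.c.0 + (0\{b,c,d} + d.0)) | (b.(0 + 0) + c.a.0) + 0 has moves ··b··> q1, ··b··> q2, ··c··> q3, ··d··> q4
  q1 = (b.c.0 + (0\{b,c,d} + d.0)) | (0 + 0) has moves ··b··> q5, ··d··> q6
  q2 = c.0 | (b.(0 + 0) + c.a.0) has moves ··b··> q5, ··c··> q4, ··c··> q7
  q3 = (b.c.0 + (0\{b,c,d} + d.0)) | a.0 has moves ··a··> q8, ··b··> q7, ··d··> q9
  q4 = 0 | (b.(0 + 0) + c.a.0) has moves ··b··> q6, ··c··> q9
  q5 = c.0 | (0 + 0) has moves ··c··> q6
  q6 = 0 | (0 + 0) has moves ∅
  q7 = c.0 | a.0 has moves ··a··> q10, ··c··> q9
  q8 = (b.c.0 + (0\{b,c,d} + d.0)) | 0 has moves ··b··> q10, ··d··> q11
  q9 = 0 | a.0 has moves ··a··> q11
  q10 = c.0 | 0 has moves ··c··> q11
  q11 = 0 | 0 has moves ∅
Partition-refinement fixed point:
  B0 = {p0, q0}
  B1 = {p2, q2}
  B2 = {p4, q4}
  B3 = {p11, p6, q11, q6}
  B4 = {p9, q9}
  B5 = {p7, q7}
  B6 = {p10, p5, q10, q5}
  B7 = {p1, p8, q1, q8}
  B8 = {p3, q3}
p0 ∈ B0, q0 ∈ B0 → same block
Bisimilar ⇒ trace-equivalent.

YES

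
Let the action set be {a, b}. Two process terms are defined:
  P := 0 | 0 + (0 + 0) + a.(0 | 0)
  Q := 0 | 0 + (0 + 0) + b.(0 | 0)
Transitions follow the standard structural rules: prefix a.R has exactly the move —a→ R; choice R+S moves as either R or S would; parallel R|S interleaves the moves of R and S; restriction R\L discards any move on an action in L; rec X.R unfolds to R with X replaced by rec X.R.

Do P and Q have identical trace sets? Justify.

traces(P) ≠ traces(Q) — witness ⟨a⟩

LTS(P): 2 reachable states
  p0 = 0 | 0 + (0 + 0) + a.(0 | 0) :: =a=> p1
  p1 = 0 | 0 :: deadlocked
LTS(Q): 2 reachable states
  q0 = 0 | 0 + (0 + 0) + b.(0 | 0) :: =b=> q1
  q1 = 0 | 0 :: deadlocked
Run σ = ⟨a⟩ on P: start {p0}
  after a @ step 1: {p1}
  ✓ P
Run σ = ⟨a⟩ on Q: start {q0}
  after a @ step 1: ∅ (Q stuck)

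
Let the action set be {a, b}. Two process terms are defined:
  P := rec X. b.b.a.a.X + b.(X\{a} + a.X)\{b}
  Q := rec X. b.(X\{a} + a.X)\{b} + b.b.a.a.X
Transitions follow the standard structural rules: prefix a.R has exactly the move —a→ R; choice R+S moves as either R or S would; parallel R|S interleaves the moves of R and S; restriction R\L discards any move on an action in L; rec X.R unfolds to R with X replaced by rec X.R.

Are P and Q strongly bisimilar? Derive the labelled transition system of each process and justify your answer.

LTS(P): 6 reachable states
  u0 = rec X. b.b.a.a.X + b.(X\{a} + a.X)\{b} ⊢ =b=> u1, =b=> u2
  u1 = ((rec X. b.b.a.a.X + b.(X\{a} + a.X)\{b})\{a} + a.(rec X. b.b.a.a.X + b.(X\{a} + a.X)\{b}))\{b} ⊢ =a=> u3
  u2 = b.a.a.(rec X. b.b.a.a.X + b.(X\{a} + a.X)\{b}) ⊢ =b=> u4
  u3 = (rec X. b.b.a.a.X + b.(X\{a} + a.X)\{b})\{b} ⊢ deadlocked
  u4 = a.a.(rec X. b.b.a.a.X + b.(X\{a} + a.X)\{b}) ⊢ =a=> u5
  u5 = a.(rec X. b.b.a.a.X + b.(X\{a} + a.X)\{b}) ⊢ =a=> u0
LTS(Q): 6 reachable states
  v0 = rec X. b.(X\{a} + a.X)\{b} + b.b.a.a.X ⊢ =b=> v1, =b=> v2
  v1 = ((rec X. b.(X\{a} + a.X)\{b} + b.b.a.a.X)\{a} + a.(rec X. b.(X\{a} + a.X)\{b} + b.b.a.a.X))\{b} ⊢ =a=> v3
  v2 = b.a.a.(rec X. b.(X\{a} + a.X)\{b} + b.b.a.a.X) ⊢ =b=> v4
  v3 = (rec X. b.(X\{a} + a.X)\{b} + b.b.a.a.X)\{b} ⊢ deadlocked
  v4 = a.a.(rec X. b.(X\{a} + a.X)\{b} + b.b.a.a.X) ⊢ =a=> v5
  v5 = a.(rec X. b.(X\{a} + a.X)\{b} + b.b.a.a.X) ⊢ =a=> v0
Bisimilarity quotient blocks:
  B0 = {u0, v0}
  B1 = {u1, v1}
  B2 = {u3, v3}
  B3 = {u2, v2}
  B4 = {u4, v4}
  B5 = {u5, v5}
u0 ∈ B0, v0 ∈ B0 → same block

YES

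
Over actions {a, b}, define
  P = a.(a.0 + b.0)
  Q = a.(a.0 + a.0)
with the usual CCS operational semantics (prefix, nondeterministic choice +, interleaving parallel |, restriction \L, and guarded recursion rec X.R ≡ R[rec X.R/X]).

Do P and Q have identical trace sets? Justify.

Reachable graph of P (3 states):
  u0 = a.(a.0 + b.0) :: --a--▸ u1
  u1 = a.0 + b.0 :: --a--▸ u2, --b--▸ u2
  u2 = 0 :: ·
Reachable graph of Q (3 states):
  v0 = a.(a.0 + a.0) :: --a--▸ v1
  v1 = a.0 + a.0 :: --a--▸ v2
  v2 = 0 :: ·
Trace ⟨ab⟩ through P, begin at {u0}:
  [1] a ⇒ {u1}
  [2] b ⇒ {u2}
  — P admits the full trace.
Trace ⟨ab⟩ through Q, begin at {v0}:
  [1] a ⇒ {v1}
  [2] b ⇒ ∅  — Q cannot continue

traces(P) ≠ traces(Q) — witness ⟨ab⟩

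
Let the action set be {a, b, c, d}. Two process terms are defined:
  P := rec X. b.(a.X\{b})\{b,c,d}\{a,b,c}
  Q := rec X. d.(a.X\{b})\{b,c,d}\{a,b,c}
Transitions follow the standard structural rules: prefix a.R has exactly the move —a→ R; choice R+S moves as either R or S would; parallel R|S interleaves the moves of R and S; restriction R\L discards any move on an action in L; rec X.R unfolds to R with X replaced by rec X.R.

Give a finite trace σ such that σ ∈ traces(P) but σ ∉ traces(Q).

Reachable graph of P (2 states):
  u0 = rec X. b.(a.X\{b})\{b,c,d}\{a,b,c} → —b→ u1
  u1 = (a.(rec X. b.(a.X\{b})\{b,c,d}\{a,b,c})\{b})\{b,c,d}\{a,b,c} → ·
Reachable graph of Q (2 states):
  v0 = rec X. d.(a.X\{b})\{b,c,d}\{a,b,c} → —d→ v1
  v1 = (a.(rec X. d.(a.X\{b})\{b,c,d}\{a,b,c})\{b})\{b,c,d}\{a,b,c} → ·
Trace ⟨b⟩ through P, begin at {u0}:
  step 1 (b): {u1}
  ✓ P
Trace ⟨b⟩ through Q, begin at {v0}:
  step 1 (b): ∅  — Q cannot continue

b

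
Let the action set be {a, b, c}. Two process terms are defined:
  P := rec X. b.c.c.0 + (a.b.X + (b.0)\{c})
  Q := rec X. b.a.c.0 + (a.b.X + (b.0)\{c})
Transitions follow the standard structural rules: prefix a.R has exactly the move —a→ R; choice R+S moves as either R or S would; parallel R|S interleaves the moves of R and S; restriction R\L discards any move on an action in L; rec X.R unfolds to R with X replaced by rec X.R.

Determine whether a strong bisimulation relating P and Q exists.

LTS(P): 6 reachable states
  s0 = rec X. b.c.c.0 + (a.b.X + (b.0)\{c}) ⊢ ··a··> s1, ··b··> s2, ··b··> s3
  s1 = b.(rec X. b.c.c.0 + (a.b.X + (b.0)\{c})) ⊢ ··b··> s0
  s2 = 0\{c} ⊢ stopped
  s3 = c.c.0 ⊢ ··c··> s4
  s4 = c.0 ⊢ ··c··> s5
  s5 = 0 ⊢ stopped
LTS(Q): 6 reachable states
  t0 = rec X. b.a.c.0 + (a.b.X + (b.0)\{c}) ⊢ ··a··> t1, ··b··> t2, ··b··> t3
  t1 = b.(rec X. b.a.c.0 + (a.b.X + (b.0)\{c})) ⊢ ··b··> t0
  t2 = 0\{c} ⊢ stopped
  t3 = a.c.0 ⊢ ··a··> t4
  t4 = c.0 ⊢ ··c··> t5
  t5 = 0 ⊢ stopped
Coarsest stable partition (strong bisimilarity classes):
  B0 = {s0}
  B1 = {s3}
  B2 = {s4, t4}
  B3 = {s2, s5, t2, t5}
  B4 = {s1}
  B5 = {t0}
  B6 = {t3}
  B7 = {t1}
s0 ∈ B0, t0 ∈ B5 → different blocks

P ≁ Q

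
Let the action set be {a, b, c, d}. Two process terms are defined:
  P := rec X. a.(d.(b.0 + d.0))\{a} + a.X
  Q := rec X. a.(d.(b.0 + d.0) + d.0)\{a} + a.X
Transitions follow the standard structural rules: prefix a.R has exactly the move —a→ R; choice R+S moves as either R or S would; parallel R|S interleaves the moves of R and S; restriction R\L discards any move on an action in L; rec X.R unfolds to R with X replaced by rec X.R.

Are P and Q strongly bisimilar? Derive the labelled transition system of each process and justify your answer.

not bisimilar

LTS(P): 4 reachable states
  u0 = rec X. a.(d.(b.0 + d.0))\{a} + a.X | —a→ u0, —a→ u1
  u1 = (d.(b.0 + d.0))\{a} | —d→ u2
  u2 = (b.0 + d.0)\{a} | —b→ u3, —d→ u3
  u3 = 0\{a} | ·
LTS(Q): 4 reachable states
  v0 = rec X. a.(d.(b.0 + d.0) + d.0)\{a} + a.X | —a→ v0, —a→ v1
  v1 = (d.(b.0 + d.0) + d.0)\{a} | —d→ v2, —d→ v3
  v2 = (b.0 + d.0)\{a} | —b→ v3, —d→ v3
  v3 = 0\{a} | ·
Bisimilarity quotient blocks:
  B0 = {u0}
  B1 = {u1}
  B2 = {u2, v2}
  B3 = {u3, v3}
  B4 = {v0}
  B5 = {v1}
u0 ∈ B0, v0 ∈ B4 → different blocks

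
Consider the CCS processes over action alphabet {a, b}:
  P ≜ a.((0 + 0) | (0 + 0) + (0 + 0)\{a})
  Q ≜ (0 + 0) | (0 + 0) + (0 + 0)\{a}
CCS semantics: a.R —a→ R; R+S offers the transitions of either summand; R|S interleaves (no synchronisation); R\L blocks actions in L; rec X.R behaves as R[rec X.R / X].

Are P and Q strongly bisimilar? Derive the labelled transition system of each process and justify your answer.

LTS(P): 2 reachable states
  s0 = a.((0 + 0) | (0 + 0) + (0 + 0)\{a}) → -a-> s1
  s1 = (0 + 0) | (0 + 0) + (0 + 0)\{a} → deadlocked
LTS(Q): 1 reachable states
  t0 = (0 + 0) | (0 + 0) + (0 + 0)\{a} → deadlocked
Coarsest stable partition (strong bisimilarity classes):
  B0 = {s0}
  B1 = {s1, t0}
s0 ∈ B0, t0 ∈ B1 → different blocks

P ≁ Q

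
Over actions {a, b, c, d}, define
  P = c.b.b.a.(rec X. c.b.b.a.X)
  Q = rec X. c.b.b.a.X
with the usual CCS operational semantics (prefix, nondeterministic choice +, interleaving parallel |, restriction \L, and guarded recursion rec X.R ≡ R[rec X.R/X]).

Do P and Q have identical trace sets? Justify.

P's transition system — 5 states:
  p0 = c.b.b.a.(rec X. c.b.b.a.X) | =c=> p1
  p1 = b.b.a.(rec X. c.b.b.a.X) | =b=> p2
  p2 = b.a.(rec X. c.b.b.a.X) | =b=> p3
  p3 = a.(rec X. c.b.b.a.X) | =a=> p4
  p4 = rec X. c.b.b.a.X | =c=> p1
Q's transition system — 4 states:
  q0 = rec X. c.b.b.a.X | =c=> q1
  q1 = b.b.a.(rec X. c.b.b.a.X) | =b=> q2
  q2 = b.a.(rec X. c.b.b.a.X) | =b=> q3
  q3 = a.(rec X. c.b.b.a.X) | =a=> q0
Partition-refinement fixed point:
  B0 = {p0, p4, q0}
  B1 = {p1, q1}
  B2 = {p2, q2}
  B3 = {p3, q3}
p0 ∈ B0, q0 ∈ B0 → same block
Bisimilar ⇒ trace-equivalent.

trace-equivalent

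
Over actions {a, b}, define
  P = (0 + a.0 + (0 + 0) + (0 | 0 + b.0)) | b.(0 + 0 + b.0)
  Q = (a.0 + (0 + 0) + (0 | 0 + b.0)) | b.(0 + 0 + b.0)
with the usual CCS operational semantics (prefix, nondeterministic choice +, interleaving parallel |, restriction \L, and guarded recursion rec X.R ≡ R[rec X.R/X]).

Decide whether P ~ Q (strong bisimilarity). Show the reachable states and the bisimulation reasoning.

Reachable graph of P (6 states):
  m0 = (0 + a.0 + (0 + 0) + (0 | 0 + b.0)) | b.(0 + 0 + b.0) | =a=> m1, =b=> m1, =b=> m2
  m1 = 0 | b.(0 + 0 + b.0) | =b=> m3
  m2 = (0 + a.0 + (0 + 0) + (0 | 0 + b.0)) | (0 + 0 + b.0) | =a=> m3, =b=> m3, =b=> m4
  m3 = 0 | (0 + 0 + b.0) | =b=> m5
  m4 = (0 + a.0 + (0 + 0) + (0 | 0 + b.0)) | 0 | =a=> m5, =b=> m5
  m5 = 0 | 0 | stopped
Reachable graph of Q (6 states):
  n0 = (a.0 + (0 + 0) + (0 | 0 + b.0)) | b.(0 + 0 + b.0) | =a=> n1, =b=> n1, =b=> n2
  n1 = 0 | b.(0 + 0 + b.0) | =b=> n3
  n2 = (a.0 + (0 + 0) + (0 | 0 + b.0)) | (0 + 0 + b.0) | =a=> n3, =b=> n3, =b=> n4
  n3 = 0 | (0 + 0 + b.0) | =b=> n5
  n4 = (a.0 + (0 + 0) + (0 | 0 + b.0)) | 0 | =a=> n5, =b=> n5
  n5 = 0 | 0 | stopped
Partition-refinement fixed point:
  B0 = {m0, n0}
  B1 = {m1, n1}
  B2 = {m3, n3}
  B3 = {m5, n5}
  B4 = {m2, n2}
  B5 = {m4, n4}
m0 ∈ B0, n0 ∈ B0 → same block

bisimilar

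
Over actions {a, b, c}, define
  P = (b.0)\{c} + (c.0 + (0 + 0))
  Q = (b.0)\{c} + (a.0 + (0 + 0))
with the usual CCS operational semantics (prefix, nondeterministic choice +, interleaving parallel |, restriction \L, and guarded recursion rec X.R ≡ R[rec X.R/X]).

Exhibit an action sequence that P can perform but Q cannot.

Reachable graph of P (3 states):
  p0 = (b.0)\{c} + (c.0 + (0 + 0)) has moves -b-> p1, -c-> p2
  p1 = 0\{c} has moves ·
  p2 = 0 has moves ·
Reachable graph of Q (3 states):
  q0 = (b.0)\{c} + (a.0 + (0 + 0)) has moves -a-> q1, -b-> q2
  q1 = 0 has moves ·
  q2 = 0\{c} has moves ·
Run σ = ⟨c⟩ on P: start {p0}
  after c @ step 1: {p2}
  P completes σ.
Run σ = ⟨c⟩ on Q: start {q0}
  after c @ step 1: no successor for Q

c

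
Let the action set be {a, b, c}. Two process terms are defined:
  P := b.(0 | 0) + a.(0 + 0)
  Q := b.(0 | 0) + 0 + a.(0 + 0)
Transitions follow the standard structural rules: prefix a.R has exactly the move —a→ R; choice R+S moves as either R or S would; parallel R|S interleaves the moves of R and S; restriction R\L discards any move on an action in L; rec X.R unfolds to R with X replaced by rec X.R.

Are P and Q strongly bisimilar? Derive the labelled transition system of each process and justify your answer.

bisimilar

Reachable graph of P (3 states):
  m0 = b.(0 | 0) + a.(0 + 0) :: =a=> m1, =b=> m2
  m1 = 0 + 0 :: ·
  m2 = 0 | 0 :: ·
Reachable graph of Q (3 states):
  n0 = b.(0 | 0) + 0 + a.(0 + 0) :: =a=> n1, =b=> n2
  n1 = 0 + 0 :: ·
  n2 = 0 | 0 :: ·
Coarsest stable partition (strong bisimilarity classes):
  B0 = {m0, n0}
  B1 = {m1, m2, n1, n2}
m0 ∈ B0, n0 ∈ B0 → same block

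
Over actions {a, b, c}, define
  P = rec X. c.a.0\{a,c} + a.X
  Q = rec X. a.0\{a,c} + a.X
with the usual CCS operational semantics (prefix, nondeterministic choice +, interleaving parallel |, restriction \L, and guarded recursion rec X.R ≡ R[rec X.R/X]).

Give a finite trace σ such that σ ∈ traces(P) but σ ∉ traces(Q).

c

P's transition system — 3 states:
  p0 = rec X. c.a.0\{a,c} + a.X has moves --a--▸ p0, --c--▸ p1
  p1 = a.0\{a,c} has moves --a--▸ p2
  p2 = 0\{a,c} has moves stopped
Q's transition system — 2 states:
  q0 = rec X. a.0\{a,c} + a.X has moves --a--▸ q0, --a--▸ q1
  q1 = 0\{a,c} has moves stopped
Trace ⟨c⟩ through P, begin at {p0}:
  after c @ step 1: {p1}
  ✓ P
Trace ⟨c⟩ through Q, begin at {q0}:
  after c @ step 1: ∅  — Q cannot continue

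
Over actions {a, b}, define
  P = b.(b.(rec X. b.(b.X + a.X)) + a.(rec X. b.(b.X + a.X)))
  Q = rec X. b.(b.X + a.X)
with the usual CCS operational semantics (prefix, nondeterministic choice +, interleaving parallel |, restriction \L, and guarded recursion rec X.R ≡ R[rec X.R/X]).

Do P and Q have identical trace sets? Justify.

traces(P) = traces(Q)

LTS(P): 3 reachable states
  s0 = b.(b.(rec X. b.(b.X + a.X)) + a.(rec X. b.(b.X + a.X))) | =b=> s1
  s1 = b.(rec X. b.(b.X + a.X)) + a.(rec X. b.(b.X + a.X)) | =a=> s2, =b=> s2
  s2 = rec X. b.(b.X + a.X) | =b=> s1
LTS(Q): 2 reachable states
  t0 = rec X. b.(b.X + a.X) | =b=> t1
  t1 = b.(rec X. b.(b.X + a.X)) + a.(rec X. b.(b.X + a.X)) | =a=> t0, =b=> t0
Coarsest stable partition (strong bisimilarity classes):
  B0 = {s0, s2, t0}
  B1 = {s1, t1}
s0 ∈ B0, t0 ∈ B0 → same block
Bisimilar ⇒ trace-equivalent.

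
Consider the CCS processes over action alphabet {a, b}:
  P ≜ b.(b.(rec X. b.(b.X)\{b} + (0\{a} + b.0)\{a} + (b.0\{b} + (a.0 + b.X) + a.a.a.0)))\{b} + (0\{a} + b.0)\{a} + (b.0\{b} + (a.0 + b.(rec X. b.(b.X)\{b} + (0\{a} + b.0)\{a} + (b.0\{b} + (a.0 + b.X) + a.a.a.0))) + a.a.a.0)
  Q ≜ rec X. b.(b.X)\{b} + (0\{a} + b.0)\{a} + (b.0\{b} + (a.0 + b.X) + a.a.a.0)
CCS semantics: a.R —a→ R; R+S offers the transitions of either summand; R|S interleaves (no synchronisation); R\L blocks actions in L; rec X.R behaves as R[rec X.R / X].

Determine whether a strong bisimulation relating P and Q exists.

YES

P's transition system — 8 states:
  m0 = b.(b.(rec X. b.(b.X)\{b} + (0\{a} + b.0)\{a} + (b.0\{b} + (a.0 + b.X) + a.a.a.0)))\{b} + (0\{a} + b.0)\{a} + (b.0\{b} + (a.0 + b.(rec X. b.(b.X)\{b} + (0\{a} + b.0)\{a} + (b.0\{b} + (a.0 + b.X) + a.a.a.0))) + a.a.a.0) ⊢ =a=> m1, =a=> m2, =b=> m3, =b=> m4, =b=> m5, =b=> m6
  m1 = 0 ⊢ (no moves)
  m2 = a.a.0 ⊢ =a=> m7
  m3 = (b.(rec X. b.(b.X)\{b} + (0\{a} + b.0)\{a} + (b.0\{b} + (a.0 + b.X) + a.a.a.0)))\{b} ⊢ (no moves)
  m4 = 0\{a} ⊢ (no moves)
  m5 = 0\{b} ⊢ (no moves)
  m6 = rec X. b.(b.X)\{b} + (0\{a} + b.0)\{a} + (b.0\{b} + (a.0 + b.X) + a.a.a.0) ⊢ =a=> m1, =a=> m2, =b=> m3, =b=> m4, =b=> m5, =b=> m6
  m7 = a.0 ⊢ =a=> m1
Q's transition system — 7 states:
  n0 = rec X. b.(b.X)\{b} + (0\{a} + b.0)\{a} + (b.0\{b} + (a.0 + b.X) + a.a.a.0) ⊢ =a=> n1, =a=> n2, =b=> n0, =b=> n3, =b=> n4, =b=> n5
  n1 = 0 ⊢ (no moves)
  n2 = a.a.0 ⊢ =a=> n6
  n3 = (b.(rec X. b.(b.X)\{b} + (0\{a} + b.0)\{a} + (b.0\{b} + (a.0 + b.X) + a.a.a.0)))\{b} ⊢ (no moves)
  n4 = 0\{a} ⊢ (no moves)
  n5 = 0\{b} ⊢ (no moves)
  n6 = a.0 ⊢ =a=> n1
Coarsest stable partition (strong bisimilarity classes):
  B0 = {m0, m6, n0}
  B1 = {m1, m3, m4, m5, n1, n3, n4, n5}
  B2 = {m2, n2}
  B3 = {m7, n6}
m0 ∈ B0, n0 ∈ B0 → same block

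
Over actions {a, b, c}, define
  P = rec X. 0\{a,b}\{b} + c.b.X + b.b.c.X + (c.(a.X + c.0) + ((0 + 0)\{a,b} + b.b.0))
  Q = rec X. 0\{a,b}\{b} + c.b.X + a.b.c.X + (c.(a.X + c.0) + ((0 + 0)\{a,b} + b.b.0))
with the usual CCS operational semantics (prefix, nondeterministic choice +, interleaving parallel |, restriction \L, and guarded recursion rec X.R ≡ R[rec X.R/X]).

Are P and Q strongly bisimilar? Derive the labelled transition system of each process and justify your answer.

NO

LTS(P): 7 reachable states
  u0 = rec X. 0\{a,b}\{b} + c.b.X + b.b.c.X + (c.(a.X + c.0) + ((0 + 0)\{a,b} + b.b.0)) has moves ··b··> u1, ··b··> u2, ··c··> u3, ··c··> u4
  u1 = b.0 has moves ··b··> u5
  u2 = b.c.(rec X. 0\{a,b}\{b} + c.b.X + b.b.c.X + (c.(a.X + c.0) + ((0 + 0)\{a,b} + b.b.0))) has moves ··b··> u6
  u3 = a.(rec X. 0\{a,b}\{b} + c.b.X + b.b.c.X + (c.(a.X + c.0) + ((0 + 0)\{a,b} + b.b.0))) + c.0 has moves ··a··> u0, ··c··> u5
  u4 = b.(rec X. 0\{a,b}\{b} + c.b.X + b.b.c.X + (c.(a.X + c.0) + ((0 + 0)\{a,b} + b.b.0))) has moves ··b··> u0
  u5 = 0 has moves stopped
  u6 = c.(rec X. 0\{a,b}\{b} + c.b.X + b.b.c.X + (c.(a.X + c.0) + ((0 + 0)\{a,b} + b.b.0))) has moves ··c··> u0
LTS(Q): 7 reachable states
  v0 = rec X. 0\{a,b}\{b} + c.b.X + a.b.c.X + (c.(a.X + c.0) + ((0 + 0)\{a,b} + b.b.0)) has moves ··a··> v1, ··b··> v2, ··c··> v3, ··c··> v4
  v1 = b.c.(rec X. 0\{a,b}\{b} + c.b.X + a.b.c.X + (c.(a.X + c.0) + ((0 + 0)\{a,b} + b.b.0))) has moves ··b··> v5
  v2 = b.0 has moves ··b··> v6
  v3 = a.(rec X. 0\{a,b}\{b} + c.b.X + a.b.c.X + (c.(a.X + c.0) + ((0 + 0)\{a,b} + b.b.0))) + c.0 has moves ··a··> v0, ··c··> v6
  v4 = b.(rec X. 0\{a,b}\{b} + c.b.X + a.b.c.X + (c.(a.X + c.0) + ((0 + 0)\{a,b} + b.b.0))) has moves ··b··> v0
  v5 = c.(rec X. 0\{a,b}\{b} + c.b.X + a.b.c.X + (c.(a.X + c.0) + ((0 + 0)\{a,b} + b.b.0))) has moves ··c··> v0
  v6 = 0 has moves stopped
Bisimilarity quotient blocks:
  B0 = {u0}
  B1 = {u2}
  B2 = {u6}
  B3 = {u3}
  B4 = {u5, v6}
  B5 = {u1, v2}
  B6 = {u4}
  B7 = {v0}
  B8 = {v4}
  B9 = {v1}
  B10 = {v5}
  B11 = {v3}
u0 ∈ B0, v0 ∈ B7 → different blocks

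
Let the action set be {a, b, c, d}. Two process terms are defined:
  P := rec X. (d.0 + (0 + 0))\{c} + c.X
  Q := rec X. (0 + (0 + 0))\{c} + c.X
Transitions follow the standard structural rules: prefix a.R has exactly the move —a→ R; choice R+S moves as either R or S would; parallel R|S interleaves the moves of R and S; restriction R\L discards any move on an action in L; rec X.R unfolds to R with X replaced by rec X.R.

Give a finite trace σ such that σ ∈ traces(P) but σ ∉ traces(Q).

Reachable graph of P (2 states):
  p0 = rec X. (d.0 + (0 + 0))\{c} + c.X | —c→ p0, —d→ p1
  p1 = 0\{c} | ·
Reachable graph of Q (1 states):
  q0 = rec X. (0 + (0 + 0))\{c} + c.X | —c→ q0
Run σ = ⟨d⟩ on P: start {p0}
  after d @ step 1: {p1}
  P completes σ.
Run σ = ⟨d⟩ on Q: start {q0}
  after d @ step 1: ∅ (Q stuck)

d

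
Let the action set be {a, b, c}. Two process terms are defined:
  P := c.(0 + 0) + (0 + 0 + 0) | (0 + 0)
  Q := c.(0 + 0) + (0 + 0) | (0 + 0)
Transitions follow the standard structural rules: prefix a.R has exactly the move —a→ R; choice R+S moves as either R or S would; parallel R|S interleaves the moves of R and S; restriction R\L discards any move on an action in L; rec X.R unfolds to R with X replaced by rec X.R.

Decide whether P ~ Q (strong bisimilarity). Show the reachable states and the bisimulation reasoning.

bisimilar

P's transition system — 2 states:
  u0 = c.(0 + 0) + (0 + 0 + 0) | (0 + 0) :: =c=> u1
  u1 = 0 + 0 :: (no moves)
Q's transition system — 2 states:
  v0 = c.(0 + 0) + (0 + 0) | (0 + 0) :: =c=> v1
  v1 = 0 + 0 :: (no moves)
Partition-refinement fixed point:
  B0 = {u0, v0}
  B1 = {u1, v1}
u0 ∈ B0, v0 ∈ B0 → same block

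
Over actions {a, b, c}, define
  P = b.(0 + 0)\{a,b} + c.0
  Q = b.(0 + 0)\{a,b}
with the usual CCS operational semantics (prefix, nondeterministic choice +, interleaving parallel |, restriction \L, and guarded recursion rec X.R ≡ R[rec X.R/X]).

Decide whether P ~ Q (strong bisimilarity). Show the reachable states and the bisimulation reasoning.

NO

Reachable graph of P (3 states):
  m0 = b.(0 + 0)\{a,b} + c.0 | ··b··> m1, ··c··> m2
  m1 = (0 + 0)\{a,b} | (no moves)
  m2 = 0 | (no moves)
Reachable graph of Q (2 states):
  n0 = b.(0 + 0)\{a,b} | ··b··> n1
  n1 = (0 + 0)\{a,b} | (no moves)
Coarsest stable partition (strong bisimilarity classes):
  B0 = {m0}
  B1 = {m1, m2, n1}
  B2 = {n0}
m0 ∈ B0, n0 ∈ B2 → different blocks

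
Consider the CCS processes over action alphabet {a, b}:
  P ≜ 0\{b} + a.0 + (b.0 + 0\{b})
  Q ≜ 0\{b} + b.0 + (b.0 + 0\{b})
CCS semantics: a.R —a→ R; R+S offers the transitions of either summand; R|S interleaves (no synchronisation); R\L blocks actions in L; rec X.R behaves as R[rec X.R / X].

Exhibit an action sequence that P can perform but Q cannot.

Reachable graph of P (2 states):
  u0 = 0\{b} + a.0 + (b.0 + 0\{b}) ⊢ =a=> u1, =b=> u1
  u1 = 0 ⊢ ·
Reachable graph of Q (2 states):
  v0 = 0\{b} + b.0 + (b.0 + 0\{b}) ⊢ =b=> v1
  v1 = 0 ⊢ ·
Executing a from P (initial set {u0}):
  after a @ step 1: {u1}
  ✓ P
Executing a from Q (initial set {v0}):
  after a @ step 1: no successor for Q

a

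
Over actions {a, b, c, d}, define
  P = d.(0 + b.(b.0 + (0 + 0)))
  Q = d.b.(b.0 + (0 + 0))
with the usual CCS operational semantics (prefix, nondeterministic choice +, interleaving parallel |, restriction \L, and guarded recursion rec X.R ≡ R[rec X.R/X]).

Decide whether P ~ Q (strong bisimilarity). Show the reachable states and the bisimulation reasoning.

P's transition system — 4 states:
  m0 = d.(0 + b.(b.0 + (0 + 0))) | —d→ m1
  m1 = 0 + b.(b.0 + (0 + 0)) | —b→ m2
  m2 = b.0 + (0 + 0) | —b→ m3
  m3 = 0 | stopped
Q's transition system — 4 states:
  n0 = d.b.(b.0 + (0 + 0)) | —d→ n1
  n1 = b.(b.0 + (0 + 0)) | —b→ n2
  n2 = b.0 + (0 + 0) | —b→ n3
  n3 = 0 | stopped
Coarsest stable partition (strong bisimilarity classes):
  B0 = {m0, n0}
  B1 = {m1, n1}
  B2 = {m2, n2}
  B3 = {m3, n3}
m0 ∈ B0, n0 ∈ B0 → same block

bisimilar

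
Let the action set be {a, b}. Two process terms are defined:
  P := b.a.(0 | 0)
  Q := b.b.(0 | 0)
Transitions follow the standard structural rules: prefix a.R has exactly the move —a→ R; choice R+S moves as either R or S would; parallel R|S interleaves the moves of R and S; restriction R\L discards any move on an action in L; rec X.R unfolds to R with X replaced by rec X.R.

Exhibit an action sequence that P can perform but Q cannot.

LTS(P): 3 reachable states
  s0 = b.a.(0 | 0) has moves =b=> s1
  s1 = a.(0 | 0) has moves =a=> s2
  s2 = 0 | 0 has moves deadlocked
LTS(Q): 3 reachable states
  t0 = b.b.(0 | 0) has moves =b=> t1
  t1 = b.(0 | 0) has moves =b=> t2
  t2 = 0 | 0 has moves deadlocked
Run σ = ⟨ba⟩ on P: start {s0}
  after b @ step 1: {s1}
  after a @ step 2: {s2}
  — P admits the full trace.
Run σ = ⟨ba⟩ on Q: start {t0}
  after b @ step 1: {t1}
  after a @ step 2: ∅ (Q stuck)

ba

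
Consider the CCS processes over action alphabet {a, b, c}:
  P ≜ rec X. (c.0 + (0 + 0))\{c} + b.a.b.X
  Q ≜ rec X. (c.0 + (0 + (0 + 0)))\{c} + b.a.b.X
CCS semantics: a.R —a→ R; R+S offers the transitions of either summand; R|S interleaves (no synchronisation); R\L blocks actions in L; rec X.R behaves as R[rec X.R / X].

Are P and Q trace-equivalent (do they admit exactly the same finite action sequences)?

LTS(P): 3 reachable states
  m0 = rec X. (c.0 + (0 + 0))\{c} + b.a.b.X has moves ··b··> m1
  m1 = a.b.(rec X. (c.0 + (0 + 0))\{c} + b.a.b.X) has moves ··a··> m2
  m2 = b.(rec X. (c.0 + (0 + 0))\{c} + b.a.b.X) has moves ··b··> m0
LTS(Q): 3 reachable states
  n0 = rec X. (c.0 + (0 + (0 + 0)))\{c} + b.a.b.X has moves ··b··> n1
  n1 = a.b.(rec X. (c.0 + (0 + (0 + 0)))\{c} + b.a.b.X) has moves ··a··> n2
  n2 = b.(rec X. (c.0 + (0 + (0 + 0)))\{c} + b.a.b.X) has moves ··b··> n0
Partition-refinement fixed point:
  B0 = {m0, n0}
  B1 = {m1, n1}
  B2 = {m2, n2}
m0 ∈ B0, n0 ∈ B0 → same block
Bisimilar ⇒ trace-equivalent.

YES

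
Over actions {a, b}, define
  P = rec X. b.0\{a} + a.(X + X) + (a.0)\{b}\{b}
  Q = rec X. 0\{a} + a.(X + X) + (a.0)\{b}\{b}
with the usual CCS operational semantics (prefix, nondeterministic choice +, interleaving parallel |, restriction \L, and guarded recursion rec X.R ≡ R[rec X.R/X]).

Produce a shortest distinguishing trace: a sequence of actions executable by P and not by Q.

P's transition system — 4 states:
  u0 = rec X. b.0\{a} + a.(X + X) + (a.0)\{b}\{b} has moves —a→ u1, —a→ u2, —b→ u3
  u1 = (rec X. b.0\{a} + a.(X + X) + (a.0)\{b}\{b}) + (rec X. b.0\{a} + a.(X + X) + (a.0)\{b}\{b}) has moves —a→ u1, —a→ u2, —b→ u3
  u2 = 0\{b}\{b} has moves deadlocked
  u3 = 0\{a} has moves deadlocked
Q's transition system — 3 states:
  v0 = rec X. 0\{a} + a.(X + X) + (a.0)\{b}\{b} has moves —a→ v1, —a→ v2
  v1 = (rec X. 0\{a} + a.(X + X) + (a.0)\{b}\{b}) + (rec X. 0\{a} + a.(X + X) + (a.0)\{b}\{b}) has moves —a→ v1, —a→ v2
  v2 = 0\{b}\{b} has moves deadlocked
Executing b from P (initial set {u0}):
  step 1 (b): {u3}
  ✓ P
Executing b from Q (initial set {v0}):
  step 1 (b): no successor for Q

b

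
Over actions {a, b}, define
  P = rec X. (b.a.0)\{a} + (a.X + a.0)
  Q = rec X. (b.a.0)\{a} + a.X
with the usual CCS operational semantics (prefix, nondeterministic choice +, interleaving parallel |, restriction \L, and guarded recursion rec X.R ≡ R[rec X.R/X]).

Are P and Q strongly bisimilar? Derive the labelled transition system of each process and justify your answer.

P ≁ Q

Reachable graph of P (3 states):
  s0 = rec X. (b.a.0)\{a} + (a.X + a.0) ⊢ --a--▸ s0, --a--▸ s1, --b--▸ s2
  s1 = 0 ⊢ deadlocked
  s2 = (a.0)\{a} ⊢ deadlocked
Reachable graph of Q (2 states):
  t0 = rec X. (b.a.0)\{a} + a.X ⊢ --a--▸ t0, --b--▸ t1
  t1 = (a.0)\{a} ⊢ deadlocked
Bisimilarity quotient blocks:
  B0 = {s0}
  B1 = {s1, s2, t1}
  B2 = {t0}
s0 ∈ B0, t0 ∈ B2 → different blocks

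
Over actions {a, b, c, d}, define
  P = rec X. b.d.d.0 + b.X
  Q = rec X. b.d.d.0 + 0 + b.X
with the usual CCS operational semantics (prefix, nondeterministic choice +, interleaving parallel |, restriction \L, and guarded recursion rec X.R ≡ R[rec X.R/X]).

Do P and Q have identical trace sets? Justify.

Reachable graph of P (4 states):
  u0 = rec X. b.d.d.0 + b.X :: -b-> u0, -b-> u1
  u1 = d.d.0 :: -d-> u2
  u2 = d.0 :: -d-> u3
  u3 = 0 :: (no moves)
Reachable graph of Q (4 states):
  v0 = rec X. b.d.d.0 + 0 + b.X :: -b-> v0, -b-> v1
  v1 = d.d.0 :: -d-> v2
  v2 = d.0 :: -d-> v3
  v3 = 0 :: (no moves)
Coarsest stable partition (strong bisimilarity classes):
  B0 = {u0, v0}
  B1 = {u1, v1}
  B2 = {u2, v2}
  B3 = {u3, v3}
u0 ∈ B0, v0 ∈ B0 → same block
Bisimilar ⇒ trace-equivalent.

traces(P) = traces(Q)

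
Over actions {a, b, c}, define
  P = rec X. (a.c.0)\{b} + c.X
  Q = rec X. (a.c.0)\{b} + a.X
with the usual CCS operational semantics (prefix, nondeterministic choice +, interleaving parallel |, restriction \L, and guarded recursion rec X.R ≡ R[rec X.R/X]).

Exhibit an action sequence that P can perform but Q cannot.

P's transition system — 3 states:
  u0 = rec X. (a.c.0)\{b} + c.X → --a--▸ u1, --c--▸ u0
  u1 = (c.0)\{b} → --c--▸ u2
  u2 = 0\{b} → ∅
Q's transition system — 3 states:
  v0 = rec X. (a.c.0)\{b} + a.X → --a--▸ v0, --a--▸ v1
  v1 = (c.0)\{b} → --c--▸ v2
  v2 = 0\{b} → ∅
Trace ⟨c⟩ through P, begin at {u0}:
  [1] c ⇒ {u0}
  P completes σ.
Trace ⟨c⟩ through Q, begin at {v0}:
  [1] c ⇒ no successor for Q

c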